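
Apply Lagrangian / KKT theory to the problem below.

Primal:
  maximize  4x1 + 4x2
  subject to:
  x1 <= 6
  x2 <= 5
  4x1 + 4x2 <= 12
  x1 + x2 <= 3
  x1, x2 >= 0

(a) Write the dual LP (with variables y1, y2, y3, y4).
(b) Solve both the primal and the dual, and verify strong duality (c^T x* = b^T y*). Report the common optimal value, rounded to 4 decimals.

The standard primal-dual pair for 'max c^T x s.t. A x <= b, x >= 0' is:
  Dual:  min b^T y  s.t.  A^T y >= c,  y >= 0.

So the dual LP is:
  minimize  6y1 + 5y2 + 12y3 + 3y4
  subject to:
    y1 + 4y3 + y4 >= 4
    y2 + 4y3 + y4 >= 4
    y1, y2, y3, y4 >= 0

Solving the primal: x* = (3, 0).
  primal value c^T x* = 12.
Solving the dual: y* = (0, 0, 1, 0).
  dual value b^T y* = 12.
Strong duality: c^T x* = b^T y*. Confirmed.

12


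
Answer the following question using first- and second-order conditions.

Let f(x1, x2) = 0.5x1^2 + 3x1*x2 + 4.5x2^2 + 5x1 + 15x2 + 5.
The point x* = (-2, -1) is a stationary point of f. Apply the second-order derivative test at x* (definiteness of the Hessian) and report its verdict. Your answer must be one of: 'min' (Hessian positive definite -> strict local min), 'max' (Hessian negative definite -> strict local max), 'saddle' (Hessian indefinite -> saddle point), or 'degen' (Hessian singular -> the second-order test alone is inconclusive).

Compute the Hessian H = grad^2 f:
  H = [[1, 3], [3, 9]]
Verify stationarity: grad f(x*) = H x* + g = (0, 0).
Eigenvalues of H: 0, 10.
H has a zero eigenvalue (singular; positive semidefinite but not definite), so H is neither positive definite, negative definite, nor indefinite. The second-order test alone is inconclusive -> degen.
(Indeed, f is constant along the null direction of H through x*, so x* is not a strict local extremum.)

degen


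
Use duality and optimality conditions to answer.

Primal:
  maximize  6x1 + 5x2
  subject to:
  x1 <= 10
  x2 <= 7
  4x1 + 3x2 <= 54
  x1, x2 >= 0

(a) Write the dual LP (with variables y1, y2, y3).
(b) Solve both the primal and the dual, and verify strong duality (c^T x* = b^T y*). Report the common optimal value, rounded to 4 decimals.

The standard primal-dual pair for 'max c^T x s.t. A x <= b, x >= 0' is:
  Dual:  min b^T y  s.t.  A^T y >= c,  y >= 0.

So the dual LP is:
  minimize  10y1 + 7y2 + 54y3
  subject to:
    y1 + 4y3 >= 6
    y2 + 3y3 >= 5
    y1, y2, y3 >= 0

Solving the primal: x* = (8.25, 7).
  primal value c^T x* = 84.5.
Solving the dual: y* = (0, 0.5, 1.5).
  dual value b^T y* = 84.5.
Strong duality: c^T x* = b^T y*. Confirmed.

84.5


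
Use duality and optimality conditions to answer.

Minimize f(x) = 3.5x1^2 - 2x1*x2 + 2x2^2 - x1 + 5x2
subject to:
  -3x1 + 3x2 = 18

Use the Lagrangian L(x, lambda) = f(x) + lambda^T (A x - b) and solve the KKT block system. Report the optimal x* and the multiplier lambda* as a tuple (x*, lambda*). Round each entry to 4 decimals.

Form the Lagrangian:
  L(x, lambda) = (1/2) x^T Q x + c^T x + lambda^T (A x - b)
Stationarity (grad_x L = 0): Q x + c + A^T lambda = 0.
Primal feasibility: A x = b.

This gives the KKT block system:
  [ Q   A^T ] [ x     ]   [-c ]
  [ A    0  ] [ lambda ] = [ b ]

Solving the linear system:
  x*      = (-2.2857, 3.7143)
  lambda* = (-8.1429)
  f(x*)   = 83.7143

x* = (-2.2857, 3.7143), lambda* = (-8.1429)


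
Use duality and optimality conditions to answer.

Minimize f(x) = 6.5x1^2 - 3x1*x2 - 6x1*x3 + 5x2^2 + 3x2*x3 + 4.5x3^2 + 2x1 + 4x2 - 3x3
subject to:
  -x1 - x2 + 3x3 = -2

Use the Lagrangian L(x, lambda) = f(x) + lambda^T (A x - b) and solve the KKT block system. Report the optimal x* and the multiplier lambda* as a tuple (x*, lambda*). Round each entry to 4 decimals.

Form the Lagrangian:
  L(x, lambda) = (1/2) x^T Q x + c^T x + lambda^T (A x - b)
Stationarity (grad_x L = 0): Q x + c + A^T lambda = 0.
Primal feasibility: A x = b.

This gives the KKT block system:
  [ Q   A^T ] [ x     ]   [-c ]
  [ A    0  ] [ lambda ] = [ b ]

Solving the linear system:
  x*      = (-0.2975, 0.0083, -0.7631)
  lambda* = (2.686)
  f(x*)   = 3.5496

x* = (-0.2975, 0.0083, -0.7631), lambda* = (2.686)


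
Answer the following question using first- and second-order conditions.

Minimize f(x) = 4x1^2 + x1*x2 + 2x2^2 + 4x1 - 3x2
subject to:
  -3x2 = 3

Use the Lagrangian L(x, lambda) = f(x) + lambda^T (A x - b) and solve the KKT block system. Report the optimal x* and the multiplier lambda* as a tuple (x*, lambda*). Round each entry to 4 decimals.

Form the Lagrangian:
  L(x, lambda) = (1/2) x^T Q x + c^T x + lambda^T (A x - b)
Stationarity (grad_x L = 0): Q x + c + A^T lambda = 0.
Primal feasibility: A x = b.

This gives the KKT block system:
  [ Q   A^T ] [ x     ]   [-c ]
  [ A    0  ] [ lambda ] = [ b ]

Solving the linear system:
  x*      = (-0.375, -1)
  lambda* = (-2.4583)
  f(x*)   = 4.4375

x* = (-0.375, -1), lambda* = (-2.4583)


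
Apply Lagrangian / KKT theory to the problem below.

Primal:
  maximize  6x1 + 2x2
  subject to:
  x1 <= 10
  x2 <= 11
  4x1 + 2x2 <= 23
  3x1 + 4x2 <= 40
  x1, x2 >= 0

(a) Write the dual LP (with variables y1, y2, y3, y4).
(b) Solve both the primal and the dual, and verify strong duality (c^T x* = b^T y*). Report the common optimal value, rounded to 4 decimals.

The standard primal-dual pair for 'max c^T x s.t. A x <= b, x >= 0' is:
  Dual:  min b^T y  s.t.  A^T y >= c,  y >= 0.

So the dual LP is:
  minimize  10y1 + 11y2 + 23y3 + 40y4
  subject to:
    y1 + 4y3 + 3y4 >= 6
    y2 + 2y3 + 4y4 >= 2
    y1, y2, y3, y4 >= 0

Solving the primal: x* = (5.75, 0).
  primal value c^T x* = 34.5.
Solving the dual: y* = (0, 0, 1.5, 0).
  dual value b^T y* = 34.5.
Strong duality: c^T x* = b^T y*. Confirmed.

34.5


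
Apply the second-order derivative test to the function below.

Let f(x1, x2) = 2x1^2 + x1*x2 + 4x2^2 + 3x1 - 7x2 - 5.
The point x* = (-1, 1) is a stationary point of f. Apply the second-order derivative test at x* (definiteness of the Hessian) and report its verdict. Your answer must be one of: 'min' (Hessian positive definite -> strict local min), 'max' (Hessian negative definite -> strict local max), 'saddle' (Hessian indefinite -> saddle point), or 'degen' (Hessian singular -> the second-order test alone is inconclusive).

Compute the Hessian H = grad^2 f:
  H = [[4, 1], [1, 8]]
Verify stationarity: grad f(x*) = H x* + g = (0, 0).
Eigenvalues of H: 3.7639, 8.2361.
Both eigenvalues > 0, so H is positive definite -> x* is a strict local min.

min


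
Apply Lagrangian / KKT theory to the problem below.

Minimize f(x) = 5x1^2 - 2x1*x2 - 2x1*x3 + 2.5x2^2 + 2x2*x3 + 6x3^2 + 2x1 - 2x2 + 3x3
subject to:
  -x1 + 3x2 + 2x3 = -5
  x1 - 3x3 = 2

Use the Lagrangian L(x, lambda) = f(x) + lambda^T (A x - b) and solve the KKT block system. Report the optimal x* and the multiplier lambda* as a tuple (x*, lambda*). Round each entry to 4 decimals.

Form the Lagrangian:
  L(x, lambda) = (1/2) x^T Q x + c^T x + lambda^T (A x - b)
Stationarity (grad_x L = 0): Q x + c + A^T lambda = 0.
Primal feasibility: A x = b.

This gives the KKT block system:
  [ Q   A^T ] [ x     ]   [-c ]
  [ A    0  ] [ lambda ] = [ b ]

Solving the linear system:
  x*      = (-0.2301, -1.2478, -0.7434)
  lambda* = (3.0885, -0.5929)
  f(x*)   = 8.2168

x* = (-0.2301, -1.2478, -0.7434), lambda* = (3.0885, -0.5929)


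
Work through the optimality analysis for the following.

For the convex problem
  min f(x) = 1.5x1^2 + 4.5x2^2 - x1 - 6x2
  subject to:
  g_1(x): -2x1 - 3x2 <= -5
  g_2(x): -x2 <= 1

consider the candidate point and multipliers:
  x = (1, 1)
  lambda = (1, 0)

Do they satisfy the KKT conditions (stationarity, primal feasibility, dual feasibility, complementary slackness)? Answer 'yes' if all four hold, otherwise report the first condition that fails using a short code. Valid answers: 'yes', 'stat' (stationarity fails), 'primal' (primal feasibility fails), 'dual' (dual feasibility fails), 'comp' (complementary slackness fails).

Gradient of f: grad f(x) = Q x + c = (2, 3)
Constraint values g_i(x) = a_i^T x - b_i:
  g_1((1, 1)) = 0
  g_2((1, 1)) = -2
Stationarity residual: grad f(x) + sum_i lambda_i a_i = (0, 0)
  -> stationarity OK
Primal feasibility (all g_i <= 0): OK
Dual feasibility (all lambda_i >= 0): OK
Complementary slackness (lambda_i * g_i(x) = 0 for all i): OK

Verdict: yes, KKT holds.

yes


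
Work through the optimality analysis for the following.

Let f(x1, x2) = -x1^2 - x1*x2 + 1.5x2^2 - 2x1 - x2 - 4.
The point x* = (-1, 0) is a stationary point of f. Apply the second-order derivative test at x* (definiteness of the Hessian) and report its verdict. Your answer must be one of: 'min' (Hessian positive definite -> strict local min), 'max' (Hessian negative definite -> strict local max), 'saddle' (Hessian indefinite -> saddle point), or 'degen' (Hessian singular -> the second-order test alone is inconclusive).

Compute the Hessian H = grad^2 f:
  H = [[-2, -1], [-1, 3]]
Verify stationarity: grad f(x*) = H x* + g = (0, 0).
Eigenvalues of H: -2.1926, 3.1926.
Eigenvalues have mixed signs, so H is indefinite -> x* is a saddle point.

saddle


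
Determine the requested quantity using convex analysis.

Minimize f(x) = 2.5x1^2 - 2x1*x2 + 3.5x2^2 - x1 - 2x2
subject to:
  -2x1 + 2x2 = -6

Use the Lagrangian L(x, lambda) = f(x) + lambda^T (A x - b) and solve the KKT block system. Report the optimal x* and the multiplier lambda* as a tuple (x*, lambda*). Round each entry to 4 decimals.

Form the Lagrangian:
  L(x, lambda) = (1/2) x^T Q x + c^T x + lambda^T (A x - b)
Stationarity (grad_x L = 0): Q x + c + A^T lambda = 0.
Primal feasibility: A x = b.

This gives the KKT block system:
  [ Q   A^T ] [ x     ]   [-c ]
  [ A    0  ] [ lambda ] = [ b ]

Solving the linear system:
  x*      = (2.25, -0.75)
  lambda* = (5.875)
  f(x*)   = 17.25

x* = (2.25, -0.75), lambda* = (5.875)


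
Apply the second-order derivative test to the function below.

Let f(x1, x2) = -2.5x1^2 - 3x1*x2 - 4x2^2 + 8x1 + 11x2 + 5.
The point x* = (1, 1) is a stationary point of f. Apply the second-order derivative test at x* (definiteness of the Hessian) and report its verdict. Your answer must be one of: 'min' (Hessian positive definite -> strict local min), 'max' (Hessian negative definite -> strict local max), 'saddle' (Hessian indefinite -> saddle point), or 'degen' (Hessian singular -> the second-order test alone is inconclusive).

Compute the Hessian H = grad^2 f:
  H = [[-5, -3], [-3, -8]]
Verify stationarity: grad f(x*) = H x* + g = (0, 0).
Eigenvalues of H: -9.8541, -3.1459.
Both eigenvalues < 0, so H is negative definite -> x* is a strict local max.

max


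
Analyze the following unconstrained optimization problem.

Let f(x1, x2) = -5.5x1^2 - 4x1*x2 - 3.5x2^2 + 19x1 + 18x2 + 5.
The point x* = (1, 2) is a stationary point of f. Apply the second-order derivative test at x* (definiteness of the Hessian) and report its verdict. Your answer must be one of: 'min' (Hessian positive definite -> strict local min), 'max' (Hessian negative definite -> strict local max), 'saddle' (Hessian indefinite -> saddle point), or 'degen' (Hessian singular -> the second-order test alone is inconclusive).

Compute the Hessian H = grad^2 f:
  H = [[-11, -4], [-4, -7]]
Verify stationarity: grad f(x*) = H x* + g = (0, 0).
Eigenvalues of H: -13.4721, -4.5279.
Both eigenvalues < 0, so H is negative definite -> x* is a strict local max.

max


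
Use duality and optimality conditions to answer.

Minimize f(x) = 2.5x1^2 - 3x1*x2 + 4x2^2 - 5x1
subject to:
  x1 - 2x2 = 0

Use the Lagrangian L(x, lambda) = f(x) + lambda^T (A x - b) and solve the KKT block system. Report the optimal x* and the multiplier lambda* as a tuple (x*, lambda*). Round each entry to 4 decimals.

Form the Lagrangian:
  L(x, lambda) = (1/2) x^T Q x + c^T x + lambda^T (A x - b)
Stationarity (grad_x L = 0): Q x + c + A^T lambda = 0.
Primal feasibility: A x = b.

This gives the KKT block system:
  [ Q   A^T ] [ x     ]   [-c ]
  [ A    0  ] [ lambda ] = [ b ]

Solving the linear system:
  x*      = (1.25, 0.625)
  lambda* = (0.625)
  f(x*)   = -3.125

x* = (1.25, 0.625), lambda* = (0.625)


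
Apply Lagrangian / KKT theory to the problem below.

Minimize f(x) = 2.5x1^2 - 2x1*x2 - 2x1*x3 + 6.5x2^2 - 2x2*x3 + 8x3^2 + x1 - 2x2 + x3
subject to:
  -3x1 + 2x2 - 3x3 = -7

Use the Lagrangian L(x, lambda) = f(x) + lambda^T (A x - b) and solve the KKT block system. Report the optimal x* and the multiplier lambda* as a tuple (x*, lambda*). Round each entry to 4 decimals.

Form the Lagrangian:
  L(x, lambda) = (1/2) x^T Q x + c^T x + lambda^T (A x - b)
Stationarity (grad_x L = 0): Q x + c + A^T lambda = 0.
Primal feasibility: A x = b.

This gives the KKT block system:
  [ Q   A^T ] [ x     ]   [-c ]
  [ A    0  ] [ lambda ] = [ b ]

Solving the linear system:
  x*      = (1.7322, 0.1088, 0.6736)
  lambda* = (2.6987)
  f(x*)   = 10.5397

x* = (1.7322, 0.1088, 0.6736), lambda* = (2.6987)


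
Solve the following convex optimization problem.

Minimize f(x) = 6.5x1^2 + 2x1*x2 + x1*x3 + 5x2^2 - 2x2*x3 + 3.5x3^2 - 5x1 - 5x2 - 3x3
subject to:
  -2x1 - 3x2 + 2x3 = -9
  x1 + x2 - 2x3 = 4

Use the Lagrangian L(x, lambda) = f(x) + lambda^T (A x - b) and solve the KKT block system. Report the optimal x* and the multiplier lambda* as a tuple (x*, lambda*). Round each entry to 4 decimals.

Form the Lagrangian:
  L(x, lambda) = (1/2) x^T Q x + c^T x + lambda^T (A x - b)
Stationarity (grad_x L = 0): Q x + c + A^T lambda = 0.
Primal feasibility: A x = b.

This gives the KKT block system:
  [ Q   A^T ] [ x     ]   [-c ]
  [ A    0  ] [ lambda ] = [ b ]

Solving the linear system:
  x*      = (0.9916, 2.0042, -0.5021)
  lambda* = (6.6318, 1.8661)
  f(x*)   = 19.3745

x* = (0.9916, 2.0042, -0.5021), lambda* = (6.6318, 1.8661)


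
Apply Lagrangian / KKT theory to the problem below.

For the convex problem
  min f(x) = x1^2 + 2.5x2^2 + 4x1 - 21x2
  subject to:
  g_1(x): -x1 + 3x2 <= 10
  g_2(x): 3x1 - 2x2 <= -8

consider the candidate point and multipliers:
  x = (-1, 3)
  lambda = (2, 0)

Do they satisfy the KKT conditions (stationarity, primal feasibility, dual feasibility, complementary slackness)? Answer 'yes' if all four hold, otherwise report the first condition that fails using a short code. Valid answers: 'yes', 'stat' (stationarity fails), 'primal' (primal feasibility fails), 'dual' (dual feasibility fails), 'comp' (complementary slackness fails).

Gradient of f: grad f(x) = Q x + c = (2, -6)
Constraint values g_i(x) = a_i^T x - b_i:
  g_1((-1, 3)) = 0
  g_2((-1, 3)) = -1
Stationarity residual: grad f(x) + sum_i lambda_i a_i = (0, 0)
  -> stationarity OK
Primal feasibility (all g_i <= 0): OK
Dual feasibility (all lambda_i >= 0): OK
Complementary slackness (lambda_i * g_i(x) = 0 for all i): OK

Verdict: yes, KKT holds.

yes


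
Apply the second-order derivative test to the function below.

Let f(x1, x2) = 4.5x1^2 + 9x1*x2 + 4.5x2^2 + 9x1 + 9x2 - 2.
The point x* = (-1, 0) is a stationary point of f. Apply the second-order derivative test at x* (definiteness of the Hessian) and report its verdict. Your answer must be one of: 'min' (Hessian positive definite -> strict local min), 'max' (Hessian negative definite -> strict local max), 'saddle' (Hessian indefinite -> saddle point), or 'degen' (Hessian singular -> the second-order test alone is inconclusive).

Compute the Hessian H = grad^2 f:
  H = [[9, 9], [9, 9]]
Verify stationarity: grad f(x*) = H x* + g = (0, 0).
Eigenvalues of H: 0, 18.
H has a zero eigenvalue (singular; positive semidefinite but not definite), so H is neither positive definite, negative definite, nor indefinite. The second-order test alone is inconclusive -> degen.
(Indeed, f is constant along the null direction of H through x*, so x* is not a strict local extremum.)

degen


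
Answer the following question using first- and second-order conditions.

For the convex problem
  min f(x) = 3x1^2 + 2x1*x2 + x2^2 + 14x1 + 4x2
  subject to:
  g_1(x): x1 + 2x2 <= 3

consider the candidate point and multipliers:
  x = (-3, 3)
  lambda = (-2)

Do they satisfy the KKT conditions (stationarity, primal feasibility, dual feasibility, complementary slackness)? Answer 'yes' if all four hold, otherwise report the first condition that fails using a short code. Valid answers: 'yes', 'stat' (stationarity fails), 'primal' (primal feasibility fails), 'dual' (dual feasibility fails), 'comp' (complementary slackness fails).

Gradient of f: grad f(x) = Q x + c = (2, 4)
Constraint values g_i(x) = a_i^T x - b_i:
  g_1((-3, 3)) = 0
Stationarity residual: grad f(x) + sum_i lambda_i a_i = (0, 0)
  -> stationarity OK
Primal feasibility (all g_i <= 0): OK
Dual feasibility (all lambda_i >= 0): FAILS
Complementary slackness (lambda_i * g_i(x) = 0 for all i): OK

Verdict: the first failing condition is dual_feasibility -> dual.

dual


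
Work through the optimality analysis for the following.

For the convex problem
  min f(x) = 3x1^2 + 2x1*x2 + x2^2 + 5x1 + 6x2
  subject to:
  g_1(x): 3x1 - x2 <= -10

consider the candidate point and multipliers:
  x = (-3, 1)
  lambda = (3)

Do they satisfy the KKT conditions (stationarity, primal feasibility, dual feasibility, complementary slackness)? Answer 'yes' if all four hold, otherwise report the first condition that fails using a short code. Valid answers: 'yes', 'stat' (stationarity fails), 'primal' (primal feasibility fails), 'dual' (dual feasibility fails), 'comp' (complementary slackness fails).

Gradient of f: grad f(x) = Q x + c = (-11, 2)
Constraint values g_i(x) = a_i^T x - b_i:
  g_1((-3, 1)) = 0
Stationarity residual: grad f(x) + sum_i lambda_i a_i = (-2, -1)
  -> stationarity FAILS
Primal feasibility (all g_i <= 0): OK
Dual feasibility (all lambda_i >= 0): OK
Complementary slackness (lambda_i * g_i(x) = 0 for all i): OK

Verdict: the first failing condition is stationarity -> stat.

stat


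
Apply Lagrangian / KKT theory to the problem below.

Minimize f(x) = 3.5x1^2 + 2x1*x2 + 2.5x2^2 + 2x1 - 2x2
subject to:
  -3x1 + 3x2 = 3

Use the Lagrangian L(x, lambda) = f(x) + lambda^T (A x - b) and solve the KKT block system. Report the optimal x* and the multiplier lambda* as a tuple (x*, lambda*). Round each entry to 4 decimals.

Form the Lagrangian:
  L(x, lambda) = (1/2) x^T Q x + c^T x + lambda^T (A x - b)
Stationarity (grad_x L = 0): Q x + c + A^T lambda = 0.
Primal feasibility: A x = b.

This gives the KKT block system:
  [ Q   A^T ] [ x     ]   [-c ]
  [ A    0  ] [ lambda ] = [ b ]

Solving the linear system:
  x*      = (-0.4375, 0.5625)
  lambda* = (0.0208)
  f(x*)   = -1.0312

x* = (-0.4375, 0.5625), lambda* = (0.0208)


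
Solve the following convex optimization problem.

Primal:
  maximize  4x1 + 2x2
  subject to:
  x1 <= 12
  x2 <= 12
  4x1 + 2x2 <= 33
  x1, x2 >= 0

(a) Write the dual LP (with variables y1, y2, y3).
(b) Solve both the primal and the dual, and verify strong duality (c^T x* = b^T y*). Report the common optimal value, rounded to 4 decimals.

The standard primal-dual pair for 'max c^T x s.t. A x <= b, x >= 0' is:
  Dual:  min b^T y  s.t.  A^T y >= c,  y >= 0.

So the dual LP is:
  minimize  12y1 + 12y2 + 33y3
  subject to:
    y1 + 4y3 >= 4
    y2 + 2y3 >= 2
    y1, y2, y3 >= 0

Solving the primal: x* = (8.25, 0).
  primal value c^T x* = 33.
Solving the dual: y* = (0, 0, 1).
  dual value b^T y* = 33.
Strong duality: c^T x* = b^T y*. Confirmed.

33


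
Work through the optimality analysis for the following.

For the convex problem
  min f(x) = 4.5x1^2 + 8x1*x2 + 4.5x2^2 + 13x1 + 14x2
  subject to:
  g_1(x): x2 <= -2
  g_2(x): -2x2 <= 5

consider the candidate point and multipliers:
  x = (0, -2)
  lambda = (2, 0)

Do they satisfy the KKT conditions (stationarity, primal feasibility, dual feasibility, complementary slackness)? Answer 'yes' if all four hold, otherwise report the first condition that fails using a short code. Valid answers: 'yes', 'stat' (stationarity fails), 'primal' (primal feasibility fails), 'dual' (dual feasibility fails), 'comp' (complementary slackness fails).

Gradient of f: grad f(x) = Q x + c = (-3, -4)
Constraint values g_i(x) = a_i^T x - b_i:
  g_1((0, -2)) = 0
  g_2((0, -2)) = -1
Stationarity residual: grad f(x) + sum_i lambda_i a_i = (-3, -2)
  -> stationarity FAILS
Primal feasibility (all g_i <= 0): OK
Dual feasibility (all lambda_i >= 0): OK
Complementary slackness (lambda_i * g_i(x) = 0 for all i): OK

Verdict: the first failing condition is stationarity -> stat.

stat


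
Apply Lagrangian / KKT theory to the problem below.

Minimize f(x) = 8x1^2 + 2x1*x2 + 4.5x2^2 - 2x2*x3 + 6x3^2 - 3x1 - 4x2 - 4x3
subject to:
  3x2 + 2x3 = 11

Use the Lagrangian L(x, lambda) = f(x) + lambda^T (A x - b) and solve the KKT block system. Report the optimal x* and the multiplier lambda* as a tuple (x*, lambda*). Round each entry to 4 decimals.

Form the Lagrangian:
  L(x, lambda) = (1/2) x^T Q x + c^T x + lambda^T (A x - b)
Stationarity (grad_x L = 0): Q x + c + A^T lambda = 0.
Primal feasibility: A x = b.

This gives the KKT block system:
  [ Q   A^T ] [ x     ]   [-c ]
  [ A    0  ] [ lambda ] = [ b ]

Solving the linear system:
  x*      = (-0.1347, 2.5778, 1.6332)
  lambda* = (-5.2216)
  f(x*)   = 20.4985

x* = (-0.1347, 2.5778, 1.6332), lambda* = (-5.2216)


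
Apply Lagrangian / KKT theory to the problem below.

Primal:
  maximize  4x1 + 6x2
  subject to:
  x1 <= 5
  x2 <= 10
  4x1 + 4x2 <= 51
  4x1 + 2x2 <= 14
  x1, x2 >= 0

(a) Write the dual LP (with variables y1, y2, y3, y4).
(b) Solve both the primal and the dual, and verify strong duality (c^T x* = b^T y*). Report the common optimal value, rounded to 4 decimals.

The standard primal-dual pair for 'max c^T x s.t. A x <= b, x >= 0' is:
  Dual:  min b^T y  s.t.  A^T y >= c,  y >= 0.

So the dual LP is:
  minimize  5y1 + 10y2 + 51y3 + 14y4
  subject to:
    y1 + 4y3 + 4y4 >= 4
    y2 + 4y3 + 2y4 >= 6
    y1, y2, y3, y4 >= 0

Solving the primal: x* = (0, 7).
  primal value c^T x* = 42.
Solving the dual: y* = (0, 0, 0, 3).
  dual value b^T y* = 42.
Strong duality: c^T x* = b^T y*. Confirmed.

42


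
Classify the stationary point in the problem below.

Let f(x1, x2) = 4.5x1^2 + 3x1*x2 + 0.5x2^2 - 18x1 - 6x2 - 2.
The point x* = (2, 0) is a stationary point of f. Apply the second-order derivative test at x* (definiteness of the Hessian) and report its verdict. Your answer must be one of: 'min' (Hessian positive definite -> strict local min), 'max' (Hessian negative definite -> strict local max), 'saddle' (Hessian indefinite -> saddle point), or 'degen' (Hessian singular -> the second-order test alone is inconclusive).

Compute the Hessian H = grad^2 f:
  H = [[9, 3], [3, 1]]
Verify stationarity: grad f(x*) = H x* + g = (0, 0).
Eigenvalues of H: 0, 10.
H has a zero eigenvalue (singular; positive semidefinite but not definite), so H is neither positive definite, negative definite, nor indefinite. The second-order test alone is inconclusive -> degen.
(Indeed, f is constant along the null direction of H through x*, so x* is not a strict local extremum.)

degen


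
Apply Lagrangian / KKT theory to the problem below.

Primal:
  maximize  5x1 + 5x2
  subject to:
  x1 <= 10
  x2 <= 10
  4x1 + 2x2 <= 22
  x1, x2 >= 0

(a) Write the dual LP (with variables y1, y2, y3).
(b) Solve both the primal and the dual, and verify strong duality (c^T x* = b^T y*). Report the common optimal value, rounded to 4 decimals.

The standard primal-dual pair for 'max c^T x s.t. A x <= b, x >= 0' is:
  Dual:  min b^T y  s.t.  A^T y >= c,  y >= 0.

So the dual LP is:
  minimize  10y1 + 10y2 + 22y3
  subject to:
    y1 + 4y3 >= 5
    y2 + 2y3 >= 5
    y1, y2, y3 >= 0

Solving the primal: x* = (0.5, 10).
  primal value c^T x* = 52.5.
Solving the dual: y* = (0, 2.5, 1.25).
  dual value b^T y* = 52.5.
Strong duality: c^T x* = b^T y*. Confirmed.

52.5


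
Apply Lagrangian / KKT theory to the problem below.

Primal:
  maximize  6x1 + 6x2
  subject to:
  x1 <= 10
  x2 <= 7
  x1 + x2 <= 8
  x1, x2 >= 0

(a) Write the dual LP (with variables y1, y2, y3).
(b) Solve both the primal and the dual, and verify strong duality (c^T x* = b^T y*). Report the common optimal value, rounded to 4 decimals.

The standard primal-dual pair for 'max c^T x s.t. A x <= b, x >= 0' is:
  Dual:  min b^T y  s.t.  A^T y >= c,  y >= 0.

So the dual LP is:
  minimize  10y1 + 7y2 + 8y3
  subject to:
    y1 + y3 >= 6
    y2 + y3 >= 6
    y1, y2, y3 >= 0

Solving the primal: x* = (8, 0).
  primal value c^T x* = 48.
Solving the dual: y* = (0, 0, 6).
  dual value b^T y* = 48.
Strong duality: c^T x* = b^T y*. Confirmed.

48


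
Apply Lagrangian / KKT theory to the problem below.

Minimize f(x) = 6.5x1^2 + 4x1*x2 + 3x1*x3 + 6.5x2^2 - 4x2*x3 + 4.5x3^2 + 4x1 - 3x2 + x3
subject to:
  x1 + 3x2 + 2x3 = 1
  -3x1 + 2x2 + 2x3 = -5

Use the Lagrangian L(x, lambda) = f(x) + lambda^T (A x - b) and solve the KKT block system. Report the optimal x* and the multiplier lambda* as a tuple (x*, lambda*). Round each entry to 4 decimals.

Form the Lagrangian:
  L(x, lambda) = (1/2) x^T Q x + c^T x + lambda^T (A x - b)
Stationarity (grad_x L = 0): Q x + c + A^T lambda = 0.
Primal feasibility: A x = b.

This gives the KKT block system:
  [ Q   A^T ] [ x     ]   [-c ]
  [ A    0  ] [ lambda ] = [ b ]

Solving the linear system:
  x*      = (1.4633, 0.147, -0.4521)
  lambda* = (-5.8385, 5.4718)
  f(x*)   = 19.0789

x* = (1.4633, 0.147, -0.4521), lambda* = (-5.8385, 5.4718)


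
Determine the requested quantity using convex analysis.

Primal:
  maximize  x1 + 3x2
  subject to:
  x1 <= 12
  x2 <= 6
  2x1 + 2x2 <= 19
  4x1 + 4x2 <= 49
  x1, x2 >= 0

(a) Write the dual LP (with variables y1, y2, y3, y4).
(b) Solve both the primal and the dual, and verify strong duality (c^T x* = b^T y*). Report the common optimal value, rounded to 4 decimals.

The standard primal-dual pair for 'max c^T x s.t. A x <= b, x >= 0' is:
  Dual:  min b^T y  s.t.  A^T y >= c,  y >= 0.

So the dual LP is:
  minimize  12y1 + 6y2 + 19y3 + 49y4
  subject to:
    y1 + 2y3 + 4y4 >= 1
    y2 + 2y3 + 4y4 >= 3
    y1, y2, y3, y4 >= 0

Solving the primal: x* = (3.5, 6).
  primal value c^T x* = 21.5.
Solving the dual: y* = (0, 2, 0.5, 0).
  dual value b^T y* = 21.5.
Strong duality: c^T x* = b^T y*. Confirmed.

21.5


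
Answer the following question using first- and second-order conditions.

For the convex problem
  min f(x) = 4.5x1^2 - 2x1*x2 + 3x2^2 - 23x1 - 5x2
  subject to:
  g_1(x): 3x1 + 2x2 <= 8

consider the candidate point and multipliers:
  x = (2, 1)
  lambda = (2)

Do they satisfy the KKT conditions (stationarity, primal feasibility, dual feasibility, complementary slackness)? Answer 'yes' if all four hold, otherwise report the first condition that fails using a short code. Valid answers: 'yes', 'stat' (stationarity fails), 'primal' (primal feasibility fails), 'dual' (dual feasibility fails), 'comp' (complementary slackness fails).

Gradient of f: grad f(x) = Q x + c = (-7, -3)
Constraint values g_i(x) = a_i^T x - b_i:
  g_1((2, 1)) = 0
Stationarity residual: grad f(x) + sum_i lambda_i a_i = (-1, 1)
  -> stationarity FAILS
Primal feasibility (all g_i <= 0): OK
Dual feasibility (all lambda_i >= 0): OK
Complementary slackness (lambda_i * g_i(x) = 0 for all i): OK

Verdict: the first failing condition is stationarity -> stat.

stat


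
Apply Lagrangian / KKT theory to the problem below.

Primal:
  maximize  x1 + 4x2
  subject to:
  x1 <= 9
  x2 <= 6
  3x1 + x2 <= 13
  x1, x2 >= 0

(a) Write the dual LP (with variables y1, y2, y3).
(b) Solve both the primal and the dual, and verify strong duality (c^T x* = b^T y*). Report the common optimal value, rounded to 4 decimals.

The standard primal-dual pair for 'max c^T x s.t. A x <= b, x >= 0' is:
  Dual:  min b^T y  s.t.  A^T y >= c,  y >= 0.

So the dual LP is:
  minimize  9y1 + 6y2 + 13y3
  subject to:
    y1 + 3y3 >= 1
    y2 + y3 >= 4
    y1, y2, y3 >= 0

Solving the primal: x* = (2.3333, 6).
  primal value c^T x* = 26.3333.
Solving the dual: y* = (0, 3.6667, 0.3333).
  dual value b^T y* = 26.3333.
Strong duality: c^T x* = b^T y*. Confirmed.

26.3333


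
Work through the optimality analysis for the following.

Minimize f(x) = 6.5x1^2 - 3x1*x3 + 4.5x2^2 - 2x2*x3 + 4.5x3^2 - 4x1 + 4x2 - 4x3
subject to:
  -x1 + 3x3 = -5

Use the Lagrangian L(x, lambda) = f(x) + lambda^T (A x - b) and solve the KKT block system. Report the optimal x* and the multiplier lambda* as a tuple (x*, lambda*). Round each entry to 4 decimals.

Form the Lagrangian:
  L(x, lambda) = (1/2) x^T Q x + c^T x + lambda^T (A x - b)
Stationarity (grad_x L = 0): Q x + c + A^T lambda = 0.
Primal feasibility: A x = b.

This gives the KKT block system:
  [ Q   A^T ] [ x     ]   [-c ]
  [ A    0  ] [ lambda ] = [ b ]

Solving the linear system:
  x*      = (0.4008, -0.7851, -1.5331)
  lambda* = (5.8099)
  f(x*)   = 15.219

x* = (0.4008, -0.7851, -1.5331), lambda* = (5.8099)


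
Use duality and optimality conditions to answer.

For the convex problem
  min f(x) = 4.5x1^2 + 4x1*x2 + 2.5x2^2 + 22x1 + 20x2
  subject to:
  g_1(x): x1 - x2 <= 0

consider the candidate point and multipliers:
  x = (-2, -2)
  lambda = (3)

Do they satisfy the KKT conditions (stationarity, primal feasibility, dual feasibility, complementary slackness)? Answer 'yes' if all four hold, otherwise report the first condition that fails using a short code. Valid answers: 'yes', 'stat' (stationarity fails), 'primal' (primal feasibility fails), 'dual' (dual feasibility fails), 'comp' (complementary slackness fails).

Gradient of f: grad f(x) = Q x + c = (-4, 2)
Constraint values g_i(x) = a_i^T x - b_i:
  g_1((-2, -2)) = 0
Stationarity residual: grad f(x) + sum_i lambda_i a_i = (-1, -1)
  -> stationarity FAILS
Primal feasibility (all g_i <= 0): OK
Dual feasibility (all lambda_i >= 0): OK
Complementary slackness (lambda_i * g_i(x) = 0 for all i): OK

Verdict: the first failing condition is stationarity -> stat.

stat


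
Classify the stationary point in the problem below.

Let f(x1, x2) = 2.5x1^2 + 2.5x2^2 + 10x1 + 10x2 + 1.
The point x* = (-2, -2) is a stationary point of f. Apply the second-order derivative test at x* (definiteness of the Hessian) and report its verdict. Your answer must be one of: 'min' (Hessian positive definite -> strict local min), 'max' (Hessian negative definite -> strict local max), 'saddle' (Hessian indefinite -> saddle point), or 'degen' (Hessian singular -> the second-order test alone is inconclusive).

Compute the Hessian H = grad^2 f:
  H = [[5, 0], [0, 5]]
Verify stationarity: grad f(x*) = H x* + g = (0, 0).
Eigenvalues of H: 5, 5.
Both eigenvalues > 0, so H is positive definite -> x* is a strict local min.

min


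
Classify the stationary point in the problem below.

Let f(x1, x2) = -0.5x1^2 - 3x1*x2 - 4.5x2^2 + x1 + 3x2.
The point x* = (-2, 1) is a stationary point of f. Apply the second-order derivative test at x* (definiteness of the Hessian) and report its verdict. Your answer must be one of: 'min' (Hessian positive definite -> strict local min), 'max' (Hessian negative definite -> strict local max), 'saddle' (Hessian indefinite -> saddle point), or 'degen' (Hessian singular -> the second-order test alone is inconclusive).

Compute the Hessian H = grad^2 f:
  H = [[-1, -3], [-3, -9]]
Verify stationarity: grad f(x*) = H x* + g = (0, 0).
Eigenvalues of H: -10, 0.
H has a zero eigenvalue (singular; negative semidefinite but not definite), so H is neither positive definite, negative definite, nor indefinite. The second-order test alone is inconclusive -> degen.
(Indeed, f is constant along the null direction of H through x*, so x* is not a strict local extremum.)

degen


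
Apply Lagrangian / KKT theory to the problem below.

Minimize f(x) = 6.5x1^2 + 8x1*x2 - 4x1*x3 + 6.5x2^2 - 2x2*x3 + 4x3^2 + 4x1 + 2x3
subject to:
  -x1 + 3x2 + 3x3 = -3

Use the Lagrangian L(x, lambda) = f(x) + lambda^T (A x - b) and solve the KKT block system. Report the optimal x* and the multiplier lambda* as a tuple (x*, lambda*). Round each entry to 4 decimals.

Form the Lagrangian:
  L(x, lambda) = (1/2) x^T Q x + c^T x + lambda^T (A x - b)
Stationarity (grad_x L = 0): Q x + c + A^T lambda = 0.
Primal feasibility: A x = b.

This gives the KKT block system:
  [ Q   A^T ] [ x     ]   [-c ]
  [ A    0  ] [ lambda ] = [ b ]

Solving the linear system:
  x*      = (-0.3926, -0.1839, -0.947)
  lambda* = (1.2125)
  f(x*)   = 0.0865

x* = (-0.3926, -0.1839, -0.947), lambda* = (1.2125)


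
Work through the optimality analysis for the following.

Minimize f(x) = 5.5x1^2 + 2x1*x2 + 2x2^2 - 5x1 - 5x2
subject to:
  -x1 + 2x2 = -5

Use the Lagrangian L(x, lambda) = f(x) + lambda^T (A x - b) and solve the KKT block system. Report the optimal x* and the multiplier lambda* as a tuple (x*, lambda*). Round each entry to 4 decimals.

Form the Lagrangian:
  L(x, lambda) = (1/2) x^T Q x + c^T x + lambda^T (A x - b)
Stationarity (grad_x L = 0): Q x + c + A^T lambda = 0.
Primal feasibility: A x = b.

This gives the KKT block system:
  [ Q   A^T ] [ x     ]   [-c ]
  [ A    0  ] [ lambda ] = [ b ]

Solving the linear system:
  x*      = (1.25, -1.875)
  lambda* = (5)
  f(x*)   = 14.0625

x* = (1.25, -1.875), lambda* = (5)


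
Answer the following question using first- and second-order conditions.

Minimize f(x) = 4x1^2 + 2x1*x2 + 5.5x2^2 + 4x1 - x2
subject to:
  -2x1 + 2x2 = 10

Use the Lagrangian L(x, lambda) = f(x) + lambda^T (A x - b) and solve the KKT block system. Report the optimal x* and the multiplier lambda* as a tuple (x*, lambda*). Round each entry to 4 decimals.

Form the Lagrangian:
  L(x, lambda) = (1/2) x^T Q x + c^T x + lambda^T (A x - b)
Stationarity (grad_x L = 0): Q x + c + A^T lambda = 0.
Primal feasibility: A x = b.

This gives the KKT block system:
  [ Q   A^T ] [ x     ]   [-c ]
  [ A    0  ] [ lambda ] = [ b ]

Solving the linear system:
  x*      = (-2.9565, 2.0435)
  lambda* = (-7.7826)
  f(x*)   = 31.9783

x* = (-2.9565, 2.0435), lambda* = (-7.7826)


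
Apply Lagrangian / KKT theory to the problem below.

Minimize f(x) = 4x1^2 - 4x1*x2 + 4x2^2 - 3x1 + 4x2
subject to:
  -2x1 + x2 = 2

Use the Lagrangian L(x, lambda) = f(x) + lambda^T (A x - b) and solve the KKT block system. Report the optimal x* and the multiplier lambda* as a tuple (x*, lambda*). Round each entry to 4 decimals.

Form the Lagrangian:
  L(x, lambda) = (1/2) x^T Q x + c^T x + lambda^T (A x - b)
Stationarity (grad_x L = 0): Q x + c + A^T lambda = 0.
Primal feasibility: A x = b.

This gives the KKT block system:
  [ Q   A^T ] [ x     ]   [-c ]
  [ A    0  ] [ lambda ] = [ b ]

Solving the linear system:
  x*      = (-1.2083, -0.4167)
  lambda* = (-5.5)
  f(x*)   = 6.4792

x* = (-1.2083, -0.4167), lambda* = (-5.5)


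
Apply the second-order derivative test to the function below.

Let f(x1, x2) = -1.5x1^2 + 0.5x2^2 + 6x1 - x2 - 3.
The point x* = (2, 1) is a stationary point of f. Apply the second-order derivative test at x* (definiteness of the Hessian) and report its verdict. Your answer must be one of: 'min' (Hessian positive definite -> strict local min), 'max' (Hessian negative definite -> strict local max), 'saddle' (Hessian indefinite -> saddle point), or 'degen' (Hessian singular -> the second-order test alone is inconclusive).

Compute the Hessian H = grad^2 f:
  H = [[-3, 0], [0, 1]]
Verify stationarity: grad f(x*) = H x* + g = (0, 0).
Eigenvalues of H: -3, 1.
Eigenvalues have mixed signs, so H is indefinite -> x* is a saddle point.

saddle


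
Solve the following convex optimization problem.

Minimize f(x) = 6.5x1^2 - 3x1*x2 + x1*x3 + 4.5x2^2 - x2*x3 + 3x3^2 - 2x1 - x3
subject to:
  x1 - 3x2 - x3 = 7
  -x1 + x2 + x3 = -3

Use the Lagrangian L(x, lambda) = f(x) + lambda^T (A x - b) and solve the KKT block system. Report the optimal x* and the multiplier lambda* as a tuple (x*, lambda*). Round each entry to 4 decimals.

Form the Lagrangian:
  L(x, lambda) = (1/2) x^T Q x + c^T x + lambda^T (A x - b)
Stationarity (grad_x L = 0): Q x + c + A^T lambda = 0.
Primal feasibility: A x = b.

This gives the KKT block system:
  [ Q   A^T ] [ x     ]   [-c ]
  [ A    0  ] [ lambda ] = [ b ]

Solving the linear system:
  x*      = (0.0952, -2, -0.9048)
  lambda* = (-6.5238, -2.1905)
  f(x*)   = 19.9048

x* = (0.0952, -2, -0.9048), lambda* = (-6.5238, -2.1905)


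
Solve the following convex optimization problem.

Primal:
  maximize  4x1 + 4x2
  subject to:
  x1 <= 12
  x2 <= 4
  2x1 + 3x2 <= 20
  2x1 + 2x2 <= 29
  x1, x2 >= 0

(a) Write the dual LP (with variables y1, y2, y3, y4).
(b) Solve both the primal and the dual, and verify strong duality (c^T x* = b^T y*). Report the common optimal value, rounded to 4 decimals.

The standard primal-dual pair for 'max c^T x s.t. A x <= b, x >= 0' is:
  Dual:  min b^T y  s.t.  A^T y >= c,  y >= 0.

So the dual LP is:
  minimize  12y1 + 4y2 + 20y3 + 29y4
  subject to:
    y1 + 2y3 + 2y4 >= 4
    y2 + 3y3 + 2y4 >= 4
    y1, y2, y3, y4 >= 0

Solving the primal: x* = (10, 0).
  primal value c^T x* = 40.
Solving the dual: y* = (0, 0, 2, 0).
  dual value b^T y* = 40.
Strong duality: c^T x* = b^T y*. Confirmed.

40


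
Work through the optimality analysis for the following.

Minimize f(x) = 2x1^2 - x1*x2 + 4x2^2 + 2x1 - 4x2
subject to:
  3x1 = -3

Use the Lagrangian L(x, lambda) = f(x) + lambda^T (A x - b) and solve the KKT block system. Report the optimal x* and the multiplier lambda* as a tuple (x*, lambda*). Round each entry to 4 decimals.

Form the Lagrangian:
  L(x, lambda) = (1/2) x^T Q x + c^T x + lambda^T (A x - b)
Stationarity (grad_x L = 0): Q x + c + A^T lambda = 0.
Primal feasibility: A x = b.

This gives the KKT block system:
  [ Q   A^T ] [ x     ]   [-c ]
  [ A    0  ] [ lambda ] = [ b ]

Solving the linear system:
  x*      = (-1, 0.375)
  lambda* = (0.7917)
  f(x*)   = -0.5625

x* = (-1, 0.375), lambda* = (0.7917)


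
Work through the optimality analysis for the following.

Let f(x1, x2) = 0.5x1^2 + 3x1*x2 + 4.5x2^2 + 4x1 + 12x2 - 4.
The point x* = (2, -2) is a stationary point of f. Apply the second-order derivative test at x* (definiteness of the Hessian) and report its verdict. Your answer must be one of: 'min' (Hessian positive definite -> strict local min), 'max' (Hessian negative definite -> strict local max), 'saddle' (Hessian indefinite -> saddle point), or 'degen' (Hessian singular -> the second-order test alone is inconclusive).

Compute the Hessian H = grad^2 f:
  H = [[1, 3], [3, 9]]
Verify stationarity: grad f(x*) = H x* + g = (0, 0).
Eigenvalues of H: 0, 10.
H has a zero eigenvalue (singular; positive semidefinite but not definite), so H is neither positive definite, negative definite, nor indefinite. The second-order test alone is inconclusive -> degen.
(Indeed, f is constant along the null direction of H through x*, so x* is not a strict local extremum.)

degen


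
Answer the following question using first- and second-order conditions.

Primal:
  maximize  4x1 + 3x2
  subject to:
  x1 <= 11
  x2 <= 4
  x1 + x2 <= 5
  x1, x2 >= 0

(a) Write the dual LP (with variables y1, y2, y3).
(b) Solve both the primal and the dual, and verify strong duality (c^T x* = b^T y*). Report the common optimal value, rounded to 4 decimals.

The standard primal-dual pair for 'max c^T x s.t. A x <= b, x >= 0' is:
  Dual:  min b^T y  s.t.  A^T y >= c,  y >= 0.

So the dual LP is:
  minimize  11y1 + 4y2 + 5y3
  subject to:
    y1 + y3 >= 4
    y2 + y3 >= 3
    y1, y2, y3 >= 0

Solving the primal: x* = (5, 0).
  primal value c^T x* = 20.
Solving the dual: y* = (0, 0, 4).
  dual value b^T y* = 20.
Strong duality: c^T x* = b^T y*. Confirmed.

20


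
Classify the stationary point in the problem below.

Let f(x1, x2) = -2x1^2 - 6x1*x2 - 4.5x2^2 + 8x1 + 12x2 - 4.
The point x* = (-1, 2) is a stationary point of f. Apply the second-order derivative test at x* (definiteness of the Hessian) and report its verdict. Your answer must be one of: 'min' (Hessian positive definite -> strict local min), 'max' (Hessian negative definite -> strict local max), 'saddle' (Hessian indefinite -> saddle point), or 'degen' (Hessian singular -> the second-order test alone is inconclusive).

Compute the Hessian H = grad^2 f:
  H = [[-4, -6], [-6, -9]]
Verify stationarity: grad f(x*) = H x* + g = (0, 0).
Eigenvalues of H: -13, 0.
H has a zero eigenvalue (singular; negative semidefinite but not definite), so H is neither positive definite, negative definite, nor indefinite. The second-order test alone is inconclusive -> degen.
(Indeed, f is constant along the null direction of H through x*, so x* is not a strict local extremum.)

degen
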